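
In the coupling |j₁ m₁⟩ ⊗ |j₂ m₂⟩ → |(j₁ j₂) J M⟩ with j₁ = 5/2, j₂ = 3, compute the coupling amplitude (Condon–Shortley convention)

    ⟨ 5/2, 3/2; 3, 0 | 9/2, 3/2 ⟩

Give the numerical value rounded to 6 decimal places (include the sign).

j₁+j₂−J=1  J+j₁−j₂=4  J−j₁+j₂=5  j₁+j₂+J+1=11
(j₁±m₁, j₂±m₂, J±M) = (4,1,3,3,6,3)
P² = 207360/77
sum k=0..1:
  [0] +1/72 = 1/72
  [1] −1/288 = -1/288
S = 1/96
C² = P²·S² = 45/154 ; C = +0.540562

+0.540562  (= +√(45/154))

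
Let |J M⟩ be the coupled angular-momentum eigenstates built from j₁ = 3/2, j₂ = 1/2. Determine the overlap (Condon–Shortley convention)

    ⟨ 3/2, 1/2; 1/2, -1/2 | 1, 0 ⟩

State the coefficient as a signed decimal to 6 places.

+√(1/2) ≈ +0.707107

√[3·1!2!0!/4! · 2!1!0!1!1!1!] = √(1/2)
  +(−1)^0/∏(0,1,1,0,1,0)! = 1  (running 1)
⟨..|..⟩ = √(1/2)·(1) = +0.707107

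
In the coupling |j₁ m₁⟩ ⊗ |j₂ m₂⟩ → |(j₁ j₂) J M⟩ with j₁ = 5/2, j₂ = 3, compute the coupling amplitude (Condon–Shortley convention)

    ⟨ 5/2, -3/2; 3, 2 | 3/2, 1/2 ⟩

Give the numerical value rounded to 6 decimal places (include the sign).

√[4·4!1!2!/8! · 1!4!5!1!2!1!] = √(192/7)
  +(−1)^3/∏(3,1,1,2,0,0)! = -1/12  (running -1/12)
  +(−1)^4/∏(4,0,0,1,1,1)! = 1/24  (running -1/24)
⟨..|..⟩ = √(192/7)·(-1/24) = -0.218218

-0.218218  (= −√(1/21))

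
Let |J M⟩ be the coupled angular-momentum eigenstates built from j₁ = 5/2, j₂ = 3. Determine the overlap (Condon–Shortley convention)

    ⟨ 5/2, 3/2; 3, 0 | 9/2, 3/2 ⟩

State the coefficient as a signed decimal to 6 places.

+0.540562  (= +√(45/154))

triangle: 1!·4!·5!/11! = 2880/39916800
(j±m)!: 4!·1!·3!·3!·6!·3! = 3732480
prefactor² = (2J+1)·Δ·N² = 207360/77
  k=0: +1/(0!·1!·1!·3!·3!·2!) = 1/72
  k=1: −1/(1!·0!·0!·2!·4!·3!) = -1/288
Σ = 1/96  ⇒  CG² = 207360/77·1/96² = 45/154
CG = +√(45/154) = +0.540562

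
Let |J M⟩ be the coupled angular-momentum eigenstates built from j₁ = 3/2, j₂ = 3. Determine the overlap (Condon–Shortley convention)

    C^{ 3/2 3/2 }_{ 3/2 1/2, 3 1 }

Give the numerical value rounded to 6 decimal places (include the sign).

√[4·3!0!3!/7! · 2!1!4!2!3!0!] = √(576/35)
  +(−1)^1/∏(1,2,0,3,0,0)! = -1/12  (running -1/12)
⟨..|..⟩ = √(576/35)·(-1/12) = -0.338062

-0.338062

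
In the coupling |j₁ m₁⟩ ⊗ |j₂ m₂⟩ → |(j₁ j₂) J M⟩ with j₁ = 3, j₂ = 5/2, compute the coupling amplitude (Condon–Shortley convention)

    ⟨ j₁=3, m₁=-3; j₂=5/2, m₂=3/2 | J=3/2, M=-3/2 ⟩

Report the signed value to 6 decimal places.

+√(3/14) = +0.462910

√[4·4!2!1!/8! · 0!6!4!1!0!3!] = √(3456/7)
  +(−1)^4/∏(4,0,2,0,0,1)! = 1/48  (running 1/48)
⟨..|..⟩ = √(3456/7)·(1/48) = +0.462910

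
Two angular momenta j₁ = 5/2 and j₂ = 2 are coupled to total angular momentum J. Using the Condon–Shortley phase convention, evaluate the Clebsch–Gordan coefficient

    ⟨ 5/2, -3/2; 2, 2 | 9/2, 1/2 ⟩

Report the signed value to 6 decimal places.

+√(5/126) = +0.199205

√[10·0!5!4!/10! · 1!4!4!0!5!4!] = √(92160/7)
  +(−1)^0/∏(0,0,4,4,1,0)! = 1/576  (running 1/576)
⟨..|..⟩ = √(92160/7)·(1/576) = +0.199205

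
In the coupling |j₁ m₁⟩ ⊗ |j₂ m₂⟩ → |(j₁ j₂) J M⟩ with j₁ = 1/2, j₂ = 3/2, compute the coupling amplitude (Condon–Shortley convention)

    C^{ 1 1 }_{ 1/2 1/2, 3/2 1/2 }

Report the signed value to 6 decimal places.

triangle: 1!*0!*2!/4! = 2/24
(j±m)!: 1!*0!*2!*1!*2!*0! = 4
prefactor² = (2J+1)*Δ*N² = 1
  k=0: +1/(0!*1!*0!*2!*0!*0!) = 1/2
Σ = 1/2  ⇒  CG² = 1*1/2² = 1/4
CG = +√(1/4) = +0.500000

+√(1/4) ≈ +0.500000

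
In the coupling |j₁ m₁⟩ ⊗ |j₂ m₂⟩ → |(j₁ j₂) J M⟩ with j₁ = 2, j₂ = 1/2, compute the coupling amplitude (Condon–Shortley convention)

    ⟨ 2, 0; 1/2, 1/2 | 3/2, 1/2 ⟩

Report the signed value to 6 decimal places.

−√(2/5) = -0.632456

√[4·1!3!0!/5! · 2!2!1!0!2!1!] = √(8/5)
  +(−1)^1/∏(1,0,1,0,2,0)! = -1/2  (running -1/2)
⟨..|..⟩ = √(8/5)·(-1/2) = -0.632456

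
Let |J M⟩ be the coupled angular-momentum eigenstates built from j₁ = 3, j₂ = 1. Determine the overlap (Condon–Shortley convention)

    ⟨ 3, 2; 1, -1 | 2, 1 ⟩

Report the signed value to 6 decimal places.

+0.690066  (= +√(10/21))

j₁+j₂−J=2  J+j₁−j₂=4  J−j₁+j₂=0  j₁+j₂+J+1=7
(j₁±m₁, j₂±m₂, J±M) = (5,1,0,2,3,1)
P² = 480/7
sum k=0..0:
  [0] +1/12 = 1/12
S = 1/12
C² = P²·S² = 10/21 ; C = +0.690066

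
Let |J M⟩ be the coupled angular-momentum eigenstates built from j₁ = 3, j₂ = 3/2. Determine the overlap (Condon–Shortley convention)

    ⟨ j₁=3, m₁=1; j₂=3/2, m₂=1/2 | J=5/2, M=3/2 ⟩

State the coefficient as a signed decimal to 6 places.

-0.591608  (= −√(7/20))

√[6·2!4!1!/8! · 4!2!2!1!4!1!] = √(576/35)
  +(−1)^1/∏(1,1,1,1,3,0)! = -1/6  (running -1/6)
  +(−1)^2/∏(2,0,0,0,4,1)! = 1/48  (running -7/48)
⟨..|..⟩ = √(576/35)·(-7/48) = -0.591608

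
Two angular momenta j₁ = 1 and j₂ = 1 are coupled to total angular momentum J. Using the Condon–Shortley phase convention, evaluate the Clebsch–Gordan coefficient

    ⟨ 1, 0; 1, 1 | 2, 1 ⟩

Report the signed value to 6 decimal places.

+√(1/2) ≈ +0.707107

triangle: 0!×2!×2!/5! = 4/120
(j±m)!: 1!×1!×2!×0!×3!×1! = 12
prefactor² = (2J+1)×Δ×N² = 2
  k=0: +1/(0!×0!×1!×2!×1!×0!) = 1/2
Σ = 1/2  ⇒  CG² = 2×1/2² = 1/2
CG = +√(1/2) = +0.707107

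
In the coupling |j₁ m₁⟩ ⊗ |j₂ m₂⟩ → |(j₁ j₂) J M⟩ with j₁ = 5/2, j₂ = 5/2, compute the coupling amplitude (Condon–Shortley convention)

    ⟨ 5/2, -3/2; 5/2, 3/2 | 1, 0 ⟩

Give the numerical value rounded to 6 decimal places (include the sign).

−√(9/70) = -0.358569

j₁+j₂−J=4  J+j₁−j₂=1  J−j₁+j₂=1  j₁+j₂+J+1=7
(j₁±m₁, j₂±m₂, J±M) = (1,4,4,1,1,1)
P² = 288/35
sum k=3..4:
  [3] −1/6 = -1/6
  [4] +1/24 = 1/24
S = -1/8
C² = P²·S² = 9/70 ; C = -0.358569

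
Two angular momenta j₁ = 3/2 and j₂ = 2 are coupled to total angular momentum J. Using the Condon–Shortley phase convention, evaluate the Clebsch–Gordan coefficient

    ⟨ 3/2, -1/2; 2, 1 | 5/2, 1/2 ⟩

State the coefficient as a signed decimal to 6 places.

-0.597614  (= −√(5/14))

triangle: 1!*2!*3!/7! = 12/5040
(j±m)!: 1!*2!*3!*1!*3!*2! = 144
prefactor² = (2J+1)*Δ*N² = 72/35
  k=0: +1/(0!*1!*2!*3!*0!*0!) = 1/12
  k=1: −1/(1!*0!*1!*2!*1!*1!) = -1/2
Σ = -5/12  ⇒  CG² = 72/35*(-5/12)² = 5/14
CG = −√(5/14) = -0.597614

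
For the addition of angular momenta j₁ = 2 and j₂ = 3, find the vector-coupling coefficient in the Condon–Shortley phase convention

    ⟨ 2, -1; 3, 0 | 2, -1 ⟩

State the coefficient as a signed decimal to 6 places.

+√(2/7) = +0.534522

triangle: 3!·1!·3!/8! = 36/40320
(j±m)!: 1!·3!·3!·3!·1!·3! = 1296
prefactor² = (2J+1)·Δ·N² = 81/14
  k=2: +1/(2!·1!·1!·1!·0!·2!) = 1/4
  k=3: −1/(3!·0!·0!·0!·1!·3!) = -1/36
Σ = 2/9  ⇒  CG² = 81/14·2/9² = 2/7
CG = +√(2/7) = +0.534522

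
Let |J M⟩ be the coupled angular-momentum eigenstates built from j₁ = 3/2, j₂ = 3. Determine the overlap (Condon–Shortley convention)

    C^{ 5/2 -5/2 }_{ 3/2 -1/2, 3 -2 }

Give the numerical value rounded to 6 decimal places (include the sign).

-0.597614

j₁+j₂−J=2  J+j₁−j₂=1  J−j₁+j₂=4  j₁+j₂+J+1=8
(j₁±m₁, j₂±m₂, J±M) = (1,2,1,5,0,5)
P² = 1440/7
sum k=1..1:
  [1] −1/24 = -1/24
S = -1/24
C² = P²·S² = 5/14 ; C = -0.597614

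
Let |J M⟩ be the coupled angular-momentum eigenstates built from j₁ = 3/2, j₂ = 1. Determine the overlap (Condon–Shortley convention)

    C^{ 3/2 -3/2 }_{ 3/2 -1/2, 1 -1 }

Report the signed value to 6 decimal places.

√[4·1!2!1!/5! · 1!2!0!2!0!3!] = √(8/5)
  +(−1)^0/∏(0,1,2,0,0,1)! = 1/2  (running 1/2)
⟨..|..⟩ = √(8/5)·(1/2) = +0.632456

+√(2/5) = +0.632456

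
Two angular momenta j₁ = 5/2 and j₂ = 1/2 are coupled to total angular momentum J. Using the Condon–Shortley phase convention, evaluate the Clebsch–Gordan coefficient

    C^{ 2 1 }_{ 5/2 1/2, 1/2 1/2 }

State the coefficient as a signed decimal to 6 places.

j₁+j₂−J=1  J+j₁−j₂=4  J−j₁+j₂=0  j₁+j₂+J+1=6
(j₁±m₁, j₂±m₂, J±M) = (3,2,1,0,3,1)
P² = 12
sum k=1..1:
  [1] −1/6 = -1/6
S = -1/6
C² = P²·S² = 1/3 ; C = -0.577350

-0.577350  (= −√(1/3))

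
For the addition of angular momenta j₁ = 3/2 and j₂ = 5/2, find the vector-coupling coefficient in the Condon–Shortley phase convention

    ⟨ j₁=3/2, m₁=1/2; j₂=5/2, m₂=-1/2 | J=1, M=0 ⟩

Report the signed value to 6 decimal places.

−√(3/10) ≈ -0.547723

j₁+j₂−J=3  J+j₁−j₂=0  J−j₁+j₂=2  j₁+j₂+J+1=6
(j₁±m₁, j₂±m₂, J±M) = (2,1,2,3,1,1)
P² = 6/5
sum k=1..1:
  [1] −1/2 = -1/2
S = -1/2
C² = P²·S² = 3/10 ; C = -0.547723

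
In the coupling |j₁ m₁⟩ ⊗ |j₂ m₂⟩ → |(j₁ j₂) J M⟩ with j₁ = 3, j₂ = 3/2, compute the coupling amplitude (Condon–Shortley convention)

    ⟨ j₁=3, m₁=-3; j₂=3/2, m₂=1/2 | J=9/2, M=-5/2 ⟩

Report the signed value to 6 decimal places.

+0.288675  (= +√(1/12))

√[10·0!6!3!/10! · 0!6!2!1!2!7!] = √(172800)
  +(−1)^0/∏(0,0,6,2,0,1)! = 1/1440  (running 1/1440)
⟨..|..⟩ = √(172800)·(1/1440) = +0.288675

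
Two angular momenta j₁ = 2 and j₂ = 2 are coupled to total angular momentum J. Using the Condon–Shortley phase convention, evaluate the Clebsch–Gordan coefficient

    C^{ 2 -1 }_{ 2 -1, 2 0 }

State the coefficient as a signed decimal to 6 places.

-0.267261

triangle: 2!·2!·2!/7! = 8/5040
(j±m)!: 1!·3!·2!·2!·1!·3! = 144
prefactor² = (2J+1)·Δ·N² = 8/7
  k=1: −1/(1!·1!·2!·1!·0!·1!) = -1/2
  k=2: +1/(2!·0!·1!·0!·1!·2!) = 1/4
Σ = -1/4  ⇒  CG² = 8/7·(-1/4)² = 1/14
CG = −√(1/14) = -0.267261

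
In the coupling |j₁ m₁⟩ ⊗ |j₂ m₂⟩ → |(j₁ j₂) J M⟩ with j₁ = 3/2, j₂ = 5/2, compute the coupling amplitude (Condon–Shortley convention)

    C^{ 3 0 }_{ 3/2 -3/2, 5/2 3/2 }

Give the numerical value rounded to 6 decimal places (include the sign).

√[7·1!2!4!/8! · 0!3!4!1!3!3!] = √(216/5)
  +(−1)^1/∏(1,0,2,3,0,1)! = -1/12  (running -1/12)
⟨..|..⟩ = √(216/5)·(-1/12) = -0.547723

−√(3/10) ≈ -0.547723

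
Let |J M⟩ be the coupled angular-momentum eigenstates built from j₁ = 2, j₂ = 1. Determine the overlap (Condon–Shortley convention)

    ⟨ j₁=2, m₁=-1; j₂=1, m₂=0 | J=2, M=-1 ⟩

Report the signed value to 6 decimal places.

triangle: 1!·3!·1!/6! = 6/720
(j±m)!: 1!·3!·1!·1!·1!·3! = 36
prefactor² = (2J+1)·Δ·N² = 3/2
  k=0: +1/(0!·1!·3!·1!·0!·0!) = 1/6
  k=1: −1/(1!·0!·2!·0!·1!·1!) = -1/2
Σ = -1/3  ⇒  CG² = 3/2·(-1/3)² = 1/6
CG = −√(1/6) = -0.408248

−√(1/6) = -0.408248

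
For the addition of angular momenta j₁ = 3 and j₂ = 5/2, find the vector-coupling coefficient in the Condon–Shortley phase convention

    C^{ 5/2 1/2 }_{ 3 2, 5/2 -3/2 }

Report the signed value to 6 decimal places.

+0.267261  (= +√(1/14))

j₁+j₂−J=3  J+j₁−j₂=3  J−j₁+j₂=2  j₁+j₂+J+1=9
(j₁±m₁, j₂±m₂, J±M) = (5,1,1,4,3,2)
P² = 288/7
sum k=0..1:
  [0] +1/12 = 1/12
  [1] −1/24 = -1/24
S = 1/24
C² = P²·S² = 1/14 ; C = +0.267261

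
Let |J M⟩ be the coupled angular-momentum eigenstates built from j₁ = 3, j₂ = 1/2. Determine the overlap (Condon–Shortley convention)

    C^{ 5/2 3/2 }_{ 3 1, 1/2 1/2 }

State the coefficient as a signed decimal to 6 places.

√[6·1!5!0!/7! · 4!2!1!0!4!1!] = √(1152/7)
  +(−1)^1/∏(1,0,1,0,4,0)! = -1/24  (running -1/24)
⟨..|..⟩ = √(1152/7)·(-1/24) = -0.534522

−√(2/7) ≈ -0.534522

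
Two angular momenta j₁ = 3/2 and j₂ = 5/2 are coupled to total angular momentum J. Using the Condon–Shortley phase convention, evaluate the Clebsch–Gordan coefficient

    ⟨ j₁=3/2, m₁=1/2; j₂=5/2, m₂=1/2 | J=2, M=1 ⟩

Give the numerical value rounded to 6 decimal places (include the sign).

-0.545545

√[5·2!1!3!/7! · 2!1!3!2!3!1!] = √(12/7)
  +(−1)^0/∏(0,2,1,3,0,0)! = 1/12  (running 1/12)
  +(−1)^1/∏(1,1,0,2,1,1)! = -1/2  (running -5/12)
⟨..|..⟩ = √(12/7)·(-5/12) = -0.545545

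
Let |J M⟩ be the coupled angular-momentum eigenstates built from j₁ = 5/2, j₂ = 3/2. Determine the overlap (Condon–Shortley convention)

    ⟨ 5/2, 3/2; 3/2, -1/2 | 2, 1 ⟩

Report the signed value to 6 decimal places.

j₁+j₂−J=2  J+j₁−j₂=3  J−j₁+j₂=1  j₁+j₂+J+1=7
(j₁±m₁, j₂±m₂, J±M) = (4,1,1,2,3,1)
P² = 24/7
sum k=0..1:
  [0] +1/4 = 1/4
  [1] −1/6 = -1/6
S = 1/12
C² = P²·S² = 1/42 ; C = +0.154303

+0.154303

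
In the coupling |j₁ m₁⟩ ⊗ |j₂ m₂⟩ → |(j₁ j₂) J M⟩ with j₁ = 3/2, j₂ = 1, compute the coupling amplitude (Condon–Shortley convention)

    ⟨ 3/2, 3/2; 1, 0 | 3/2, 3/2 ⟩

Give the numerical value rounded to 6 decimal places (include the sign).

+√(3/5) = +0.774597

triangle: 1!×2!×1!/5! = 2/120
(j±m)!: 3!×0!×1!×1!×3!×0! = 36
prefactor² = (2J+1)×Δ×N² = 12/5
  k=0: +1/(0!×1!×0!×1!×2!×0!) = 1/2
Σ = 1/2  ⇒  CG² = 12/5×1/2² = 3/5
CG = +√(3/5) = +0.774597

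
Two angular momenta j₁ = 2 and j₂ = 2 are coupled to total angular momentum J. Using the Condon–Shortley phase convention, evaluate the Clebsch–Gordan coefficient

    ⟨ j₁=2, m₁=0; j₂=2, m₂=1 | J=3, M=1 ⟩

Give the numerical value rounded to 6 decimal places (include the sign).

√[7·1!3!3!/8! · 2!2!3!1!4!2!] = √(36/5)
  +(−1)^0/∏(0,1,2,3,1,0)! = 1/12  (running 1/12)
  +(−1)^1/∏(1,0,1,2,2,1)! = -1/4  (running -1/6)
⟨..|..⟩ = √(36/5)·(-1/6) = -0.447214

−√(1/5) = -0.447214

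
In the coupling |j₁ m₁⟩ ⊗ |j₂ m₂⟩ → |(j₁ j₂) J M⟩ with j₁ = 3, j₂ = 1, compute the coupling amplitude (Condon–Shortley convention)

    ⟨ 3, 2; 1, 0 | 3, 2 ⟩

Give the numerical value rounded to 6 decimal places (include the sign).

√[7·1!5!1!/8! · 5!1!1!1!5!1!] = √(300)
  +(−1)^0/∏(0,1,1,1,4,0)! = 1/24  (running 1/24)
  +(−1)^1/∏(1,0,0,0,5,1)! = -1/120  (running 1/30)
⟨..|..⟩ = √(300)·(1/30) = +0.577350

+0.577350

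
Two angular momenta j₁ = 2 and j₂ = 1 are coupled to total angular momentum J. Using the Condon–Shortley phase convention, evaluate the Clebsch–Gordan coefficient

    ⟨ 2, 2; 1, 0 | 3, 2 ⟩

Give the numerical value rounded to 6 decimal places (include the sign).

+√(1/3) = +0.577350

j₁+j₂−J=0  J+j₁−j₂=4  J−j₁+j₂=2  j₁+j₂+J+1=7
(j₁±m₁, j₂±m₂, J±M) = (4,0,1,1,5,1)
P² = 192
sum k=0..0:
  [0] +1/24 = 1/24
S = 1/24
C² = P²·S² = 1/3 ; C = +0.577350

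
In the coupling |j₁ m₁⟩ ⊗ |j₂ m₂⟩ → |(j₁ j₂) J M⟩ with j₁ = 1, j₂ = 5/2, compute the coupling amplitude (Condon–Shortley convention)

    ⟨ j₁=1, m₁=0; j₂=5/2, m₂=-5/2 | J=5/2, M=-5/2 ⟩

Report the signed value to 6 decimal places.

+√(5/7) = +0.845154

√[6·1!1!4!/7! · 1!1!0!5!0!5!] = √(2880/7)
  +(−1)^0/∏(0,1,1,0,0,4)! = 1/24  (running 1/24)
⟨..|..⟩ = √(2880/7)·(1/24) = +0.845154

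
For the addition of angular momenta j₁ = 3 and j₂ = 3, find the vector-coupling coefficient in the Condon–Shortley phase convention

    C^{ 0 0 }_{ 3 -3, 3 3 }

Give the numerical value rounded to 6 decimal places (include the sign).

j₁+j₂−J=6  J+j₁−j₂=0  J−j₁+j₂=0  j₁+j₂+J+1=7
(j₁±m₁, j₂±m₂, J±M) = (0,6,6,0,0,0)
P² = 518400/7
sum k=6..6:
  [6] +1/720 = 1/720
S = 1/720
C² = P²·S² = 1/7 ; C = +0.377964

+√(1/7) ≈ +0.377964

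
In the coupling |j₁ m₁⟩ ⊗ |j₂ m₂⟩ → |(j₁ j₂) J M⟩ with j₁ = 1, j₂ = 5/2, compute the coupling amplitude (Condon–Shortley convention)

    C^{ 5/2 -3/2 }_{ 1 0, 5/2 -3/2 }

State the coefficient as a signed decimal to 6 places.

+0.507093

triangle: 1!*1!*4!/7! = 24/5040
(j±m)!: 1!*1!*1!*4!*1!*4! = 576
prefactor² = (2J+1)*Δ*N² = 576/35
  k=0: +1/(0!*1!*1!*1!*0!*3!) = 1/6
  k=1: −1/(1!*0!*0!*0!*1!*4!) = -1/24
Σ = 1/8  ⇒  CG² = 576/35*1/8² = 9/35
CG = +√(9/35) = +0.507093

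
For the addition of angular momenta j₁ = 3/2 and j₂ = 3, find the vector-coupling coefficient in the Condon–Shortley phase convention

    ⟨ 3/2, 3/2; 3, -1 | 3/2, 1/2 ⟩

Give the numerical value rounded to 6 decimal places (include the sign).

√[4·3!0!3!/7! · 3!0!2!4!2!1!] = √(576/35)
  +(−1)^0/∏(0,3,0,2,0,1)! = 1/12  (running 1/12)
⟨..|..⟩ = √(576/35)·(1/12) = +0.338062

+0.338062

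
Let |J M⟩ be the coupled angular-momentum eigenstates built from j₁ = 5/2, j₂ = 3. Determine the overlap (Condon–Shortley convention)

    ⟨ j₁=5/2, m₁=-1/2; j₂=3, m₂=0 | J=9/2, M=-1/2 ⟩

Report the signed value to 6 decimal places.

-0.208063  (= −√(10/231))

√[10·1!4!5!/11! · 2!3!3!3!4!5!] = √(69120/77)
  +(−1)^0/∏(0,1,3,3,1,2)! = 1/72  (running 1/72)
  +(−1)^1/∏(1,0,2,2,2,3)! = -1/48  (running -1/144)
⟨..|..⟩ = √(69120/77)·(-1/144) = -0.208063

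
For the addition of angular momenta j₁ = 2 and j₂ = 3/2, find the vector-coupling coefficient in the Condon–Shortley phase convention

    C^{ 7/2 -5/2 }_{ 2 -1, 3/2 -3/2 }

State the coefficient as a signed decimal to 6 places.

+0.755929

triangle: 0!·4!·3!/8! = 144/40320
(j±m)!: 1!·3!·0!·3!·1!·6! = 25920
prefactor² = (2J+1)·Δ·N² = 5184/7
  k=0: +1/(0!·0!·3!·0!·1!·3!) = 1/36
Σ = 1/36  ⇒  CG² = 5184/7·1/36² = 4/7
CG = +√(4/7) = +0.755929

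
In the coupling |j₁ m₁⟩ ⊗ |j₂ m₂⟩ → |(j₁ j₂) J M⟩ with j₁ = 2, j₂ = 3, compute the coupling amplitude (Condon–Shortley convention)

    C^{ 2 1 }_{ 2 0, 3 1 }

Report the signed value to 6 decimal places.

j₁+j₂−J=3  J+j₁−j₂=1  J−j₁+j₂=3  j₁+j₂+J+1=8
(j₁±m₁, j₂±m₂, J±M) = (2,2,4,2,3,1)
P² = 36/7
sum k=1..2:
  [1] −1/12 = -1/12
  [2] +1/4 = 1/4
S = 1/6
C² = P²·S² = 1/7 ; C = +0.377964

+√(1/7) ≈ +0.377964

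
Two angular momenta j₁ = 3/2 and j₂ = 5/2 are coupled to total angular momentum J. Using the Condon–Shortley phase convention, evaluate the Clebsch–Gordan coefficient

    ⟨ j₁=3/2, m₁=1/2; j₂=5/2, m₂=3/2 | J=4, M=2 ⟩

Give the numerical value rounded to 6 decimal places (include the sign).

+√(15/28) ≈ +0.731925

√[9·0!3!5!/9! · 2!1!4!1!6!2!] = √(8640/7)
  +(−1)^0/∏(0,0,1,4,2,1)! = 1/48  (running 1/48)
⟨..|..⟩ = √(8640/7)·(1/48) = +0.731925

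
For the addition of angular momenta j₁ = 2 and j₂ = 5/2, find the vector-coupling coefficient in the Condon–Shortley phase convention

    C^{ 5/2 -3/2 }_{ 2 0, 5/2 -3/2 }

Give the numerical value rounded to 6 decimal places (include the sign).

triangle: 2!·2!·3!/8! = 24/40320
(j±m)!: 2!·2!·1!·4!·1!·4! = 2304
prefactor² = (2J+1)·Δ·N² = 288/35
  k=0: +1/(0!·2!·2!·1!·0!·2!) = 1/8
  k=1: −1/(1!·1!·1!·0!·1!·3!) = -1/6
Σ = -1/24  ⇒  CG² = 288/35·(-1/24)² = 1/70
CG = −√(1/70) = -0.119523

−√(1/70) ≈ -0.119523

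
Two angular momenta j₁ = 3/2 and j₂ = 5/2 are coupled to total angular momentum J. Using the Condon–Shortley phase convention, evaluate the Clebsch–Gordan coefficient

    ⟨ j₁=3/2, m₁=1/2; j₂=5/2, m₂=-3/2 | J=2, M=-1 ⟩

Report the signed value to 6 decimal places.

+√(1/42) ≈ +0.154303

triangle: 2!*1!*3!/7! = 12/5040
(j±m)!: 2!*1!*1!*4!*1!*3! = 288
prefactor² = (2J+1)*Δ*N² = 24/7
  k=0: +1/(0!*2!*1!*1!*0!*2!) = 1/4
  k=1: −1/(1!*1!*0!*0!*1!*3!) = -1/6
Σ = 1/12  ⇒  CG² = 24/7*1/12² = 1/42
CG = +√(1/42) = +0.154303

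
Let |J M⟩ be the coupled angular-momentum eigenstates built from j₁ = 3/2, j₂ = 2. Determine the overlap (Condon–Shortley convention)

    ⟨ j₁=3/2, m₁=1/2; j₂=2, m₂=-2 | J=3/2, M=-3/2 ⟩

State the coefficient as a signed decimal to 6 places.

j₁+j₂−J=2  J+j₁−j₂=1  J−j₁+j₂=2  j₁+j₂+J+1=6
(j₁±m₁, j₂±m₂, J±M) = (2,1,0,4,0,3)
P² = 32/5
sum k=0..0:
  [0] +1/4 = 1/4
S = 1/4
C² = P²·S² = 2/5 ; C = +0.632456

+0.632456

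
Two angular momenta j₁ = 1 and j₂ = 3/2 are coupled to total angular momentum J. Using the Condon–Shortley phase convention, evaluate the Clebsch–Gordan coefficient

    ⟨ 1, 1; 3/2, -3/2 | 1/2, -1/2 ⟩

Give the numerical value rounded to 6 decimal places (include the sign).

+0.707107

triangle: 2!×0!×1!/4! = 2/24
(j±m)!: 2!×0!×0!×3!×0!×1! = 12
prefactor² = (2J+1)×Δ×N² = 2
  k=0: +1/(0!×2!×0!×0!×0!×1!) = 1/2
Σ = 1/2  ⇒  CG² = 2×1/2² = 1/2
CG = +√(1/2) = +0.707107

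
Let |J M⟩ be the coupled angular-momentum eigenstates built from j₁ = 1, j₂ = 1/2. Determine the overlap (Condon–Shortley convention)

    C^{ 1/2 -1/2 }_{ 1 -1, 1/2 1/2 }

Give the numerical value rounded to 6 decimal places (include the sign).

√[2·1!1!0!/3! · 0!2!1!0!0!1!] = √(2/3)
  +(−1)^1/∏(1,0,1,0,0,0)! = -1  (running -1)
⟨..|..⟩ = √(2/3)·(-1) = -0.816497

-0.816497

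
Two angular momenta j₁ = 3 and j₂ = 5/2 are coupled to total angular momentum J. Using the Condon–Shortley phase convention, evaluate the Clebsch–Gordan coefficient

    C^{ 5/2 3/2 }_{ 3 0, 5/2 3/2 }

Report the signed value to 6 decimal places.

triangle: 3!×3!×2!/9! = 72/362880
(j±m)!: 3!×3!×4!×1!×4!×1! = 20736
prefactor² = (2J+1)×Δ×N² = 864/35
  k=2: +1/(2!×1!×1!×2!×2!×0!) = 1/8
  k=3: −1/(3!×0!×0!×1!×3!×1!) = -1/36
Σ = 7/72  ⇒  CG² = 864/35×7/72² = 7/30
CG = +√(7/30) = +0.483046

+0.483046  (= +√(7/30))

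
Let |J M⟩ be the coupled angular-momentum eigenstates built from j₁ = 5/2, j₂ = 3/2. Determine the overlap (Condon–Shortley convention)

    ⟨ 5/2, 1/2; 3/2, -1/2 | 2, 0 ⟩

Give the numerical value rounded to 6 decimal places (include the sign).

j₁+j₂−J=2  J+j₁−j₂=3  J−j₁+j₂=1  j₁+j₂+J+1=7
(j₁±m₁, j₂±m₂, J±M) = (3,2,1,2,2,2)
P² = 8/7
sum k=0..1:
  [0] +1/4 = 1/4
  [1] −1/2 = -1/2
S = -1/4
C² = P²·S² = 1/14 ; C = -0.267261

-0.267261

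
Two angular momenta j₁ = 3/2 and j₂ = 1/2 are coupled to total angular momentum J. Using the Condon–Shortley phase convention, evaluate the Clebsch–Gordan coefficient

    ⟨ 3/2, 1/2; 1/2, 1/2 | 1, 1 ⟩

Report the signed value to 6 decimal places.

triangle: 1!×2!×0!/4! = 2/24
(j±m)!: 2!×1!×1!×0!×2!×0! = 4
prefactor² = (2J+1)×Δ×N² = 1
  k=1: −1/(1!×0!×0!×0!×2!×0!) = -1/2
Σ = -1/2  ⇒  CG² = 1×(-1/2)² = 1/4
CG = −√(1/4) = -0.500000

−√(1/4) ≈ -0.500000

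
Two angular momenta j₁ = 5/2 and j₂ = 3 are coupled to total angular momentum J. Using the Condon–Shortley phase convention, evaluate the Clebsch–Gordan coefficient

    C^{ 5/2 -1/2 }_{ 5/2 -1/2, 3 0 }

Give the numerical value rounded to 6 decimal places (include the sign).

+0.276026

triangle: 3!*2!*3!/9! = 72/362880
(j±m)!: 2!*3!*3!*3!*2!*3! = 5184
prefactor² = (2J+1)*Δ*N² = 216/35
  k=1: −1/(1!*2!*2!*2!*0!*1!) = -1/8
  k=2: +1/(2!*1!*1!*1!*1!*2!) = 1/4
  k=3: −1/(3!*0!*0!*0!*2!*3!) = -1/72
Σ = 1/9  ⇒  CG² = 216/35*1/9² = 8/105
CG = +√(8/105) = +0.276026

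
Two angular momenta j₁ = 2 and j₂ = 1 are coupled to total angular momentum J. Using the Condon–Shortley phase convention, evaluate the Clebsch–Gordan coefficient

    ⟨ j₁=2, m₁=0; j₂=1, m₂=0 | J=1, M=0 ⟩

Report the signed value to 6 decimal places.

−√(2/5) ≈ -0.632456

√[3·2!2!0!/5! · 2!2!1!1!1!1!] = √(2/5)
  +(−1)^1/∏(1,1,1,0,1,0)! = -1  (running -1)
⟨..|..⟩ = √(2/5)·(-1) = -0.632456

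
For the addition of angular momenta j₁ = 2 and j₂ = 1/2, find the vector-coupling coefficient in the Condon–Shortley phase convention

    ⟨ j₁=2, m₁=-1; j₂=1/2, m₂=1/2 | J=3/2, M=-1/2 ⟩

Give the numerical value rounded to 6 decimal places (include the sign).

-0.774597  (= −√(3/5))

triangle: 1!·3!·0!/5! = 6/120
(j±m)!: 1!·3!·1!·0!·1!·2! = 12
prefactor² = (2J+1)·Δ·N² = 12/5
  k=1: −1/(1!·0!·2!·0!·1!·0!) = -1/2
Σ = -1/2  ⇒  CG² = 12/5·(-1/2)² = 3/5
CG = −√(3/5) = -0.774597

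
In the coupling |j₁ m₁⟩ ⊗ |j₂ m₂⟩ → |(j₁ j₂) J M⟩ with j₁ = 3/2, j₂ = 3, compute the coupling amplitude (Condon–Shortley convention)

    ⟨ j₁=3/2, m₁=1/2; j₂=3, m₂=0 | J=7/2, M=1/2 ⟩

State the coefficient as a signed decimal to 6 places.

triangle: 1!×2!×5!/9! = 240/362880
(j±m)!: 2!×1!×3!×3!×4!×3! = 10368
prefactor² = (2J+1)×Δ×N² = 384/7
  k=0: +1/(0!×1!×1!×3!×1!×2!) = 1/12
  k=1: −1/(1!×0!×0!×2!×2!×3!) = -1/24
Σ = 1/24  ⇒  CG² = 384/7×1/24² = 2/21
CG = +√(2/21) = +0.308607

+√(2/21) = +0.308607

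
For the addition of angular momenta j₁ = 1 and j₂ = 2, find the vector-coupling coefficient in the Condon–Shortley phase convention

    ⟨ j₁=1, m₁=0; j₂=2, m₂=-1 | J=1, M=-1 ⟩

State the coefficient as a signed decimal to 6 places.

−√(3/10) = -0.547723

√[3·2!0!2!/5! · 1!1!1!3!0!2!] = √(6/5)
  +(−1)^1/∏(1,1,0,0,0,2)! = -1/2  (running -1/2)
⟨..|..⟩ = √(6/5)·(-1/2) = -0.547723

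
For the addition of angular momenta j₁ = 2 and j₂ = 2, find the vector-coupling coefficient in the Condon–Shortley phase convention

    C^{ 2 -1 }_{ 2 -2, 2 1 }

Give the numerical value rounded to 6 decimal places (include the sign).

+√(3/7) ≈ +0.654654

j₁+j₂−J=2  J+j₁−j₂=2  J−j₁+j₂=2  j₁+j₂+J+1=7
(j₁±m₁, j₂±m₂, J±M) = (0,4,3,1,1,3)
P² = 48/7
sum k=2..2:
  [2] +1/4 = 1/4
S = 1/4
C² = P²·S² = 3/7 ; C = +0.654654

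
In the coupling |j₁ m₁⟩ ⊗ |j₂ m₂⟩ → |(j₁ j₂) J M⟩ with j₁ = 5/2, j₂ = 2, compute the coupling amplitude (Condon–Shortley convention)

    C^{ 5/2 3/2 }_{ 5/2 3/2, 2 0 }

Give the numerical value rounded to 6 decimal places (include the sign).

triangle: 2!·3!·2!/8! = 24/40320
(j±m)!: 4!·1!·2!·2!·4!·1! = 2304
prefactor² = (2J+1)·Δ·N² = 288/35
  k=0: +1/(0!·2!·1!·2!·2!·0!) = 1/8
  k=1: −1/(1!·1!·0!·1!·3!·1!) = -1/6
Σ = -1/24  ⇒  CG² = 288/35·(-1/24)² = 1/70
CG = −√(1/70) = -0.119523

−√(1/70) = -0.119523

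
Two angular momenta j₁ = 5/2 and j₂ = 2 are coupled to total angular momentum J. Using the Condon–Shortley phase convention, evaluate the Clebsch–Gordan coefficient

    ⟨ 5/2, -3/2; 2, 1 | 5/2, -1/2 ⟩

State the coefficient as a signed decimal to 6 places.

+√(6/35) = +0.414039

triangle: 2!×3!×2!/8! = 24/40320
(j±m)!: 1!×4!×3!×1!×2!×3! = 1728
prefactor² = (2J+1)×Δ×N² = 216/35
  k=1: −1/(1!×1!×3!×2!×0!×0!) = -1/12
  k=2: +1/(2!×0!×2!×1!×1!×1!) = 1/4
Σ = 1/6  ⇒  CG² = 216/35×1/6² = 6/35
CG = +√(6/35) = +0.414039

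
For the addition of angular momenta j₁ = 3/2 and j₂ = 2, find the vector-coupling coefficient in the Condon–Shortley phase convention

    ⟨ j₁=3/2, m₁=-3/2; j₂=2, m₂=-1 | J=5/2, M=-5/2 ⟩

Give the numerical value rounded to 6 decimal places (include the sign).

j₁+j₂−J=1  J+j₁−j₂=2  J−j₁+j₂=3  j₁+j₂+J+1=7
(j₁±m₁, j₂±m₂, J±M) = (0,3,1,3,0,5)
P² = 432/7
sum k=1..1:
  [1] −1/12 = -1/12
S = -1/12
C² = P²·S² = 3/7 ; C = -0.654654

−√(3/7) = -0.654654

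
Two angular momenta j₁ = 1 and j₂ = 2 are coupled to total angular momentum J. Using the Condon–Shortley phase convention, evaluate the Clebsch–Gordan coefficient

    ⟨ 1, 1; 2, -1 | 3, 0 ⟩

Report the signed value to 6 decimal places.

triangle: 0!·2!·4!/7! = 48/5040
(j±m)!: 2!·0!·1!·3!·3!·3! = 432
prefactor² = (2J+1)·Δ·N² = 144/5
  k=0: +1/(0!·0!·0!·1!·2!·3!) = 1/12
Σ = 1/12  ⇒  CG² = 144/5·1/12² = 1/5
CG = +√(1/5) = +0.447214

+√(1/5) ≈ +0.447214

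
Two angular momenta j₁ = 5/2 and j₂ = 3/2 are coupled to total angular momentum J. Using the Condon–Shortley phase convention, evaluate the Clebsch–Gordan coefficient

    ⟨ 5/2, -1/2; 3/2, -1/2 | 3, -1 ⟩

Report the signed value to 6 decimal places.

+√(1/60) = +0.129099

triangle: 1!·4!·2!/8! = 48/40320
(j±m)!: 2!·3!·1!·2!·2!·4! = 1152
prefactor² = (2J+1)·Δ·N² = 48/5
  k=0: +1/(0!·1!·3!·1!·1!·1!) = 1/6
  k=1: −1/(1!·0!·2!·0!·2!·2!) = -1/8
Σ = 1/24  ⇒  CG² = 48/5·1/24² = 1/60
CG = +√(1/60) = +0.129099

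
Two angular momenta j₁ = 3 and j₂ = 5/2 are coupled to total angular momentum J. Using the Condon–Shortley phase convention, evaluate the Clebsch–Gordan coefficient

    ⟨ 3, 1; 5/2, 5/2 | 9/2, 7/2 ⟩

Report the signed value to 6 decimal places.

−√(50/99) = -0.710669

j₁+j₂−J=1  J+j₁−j₂=5  J−j₁+j₂=4  j₁+j₂+J+1=11
(j₁±m₁, j₂±m₂, J±M) = (4,2,5,0,8,1)
P² = 1843200/11
sum k=1..1:
  [1] −1/576 = -1/576
S = -1/576
C² = P²·S² = 50/99 ; C = -0.710669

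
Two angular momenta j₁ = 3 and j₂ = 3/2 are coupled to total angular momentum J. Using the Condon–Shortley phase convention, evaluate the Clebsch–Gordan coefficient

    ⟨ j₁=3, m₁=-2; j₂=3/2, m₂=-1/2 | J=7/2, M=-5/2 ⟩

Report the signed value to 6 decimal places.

−√(1/7) = -0.377964

triangle: 1!·5!·2!/9! = 240/362880
(j±m)!: 1!·5!·1!·2!·1!·6! = 172800
prefactor² = (2J+1)·Δ·N² = 6400/7
  k=0: +1/(0!·1!·5!·1!·0!·1!) = 1/120
  k=1: −1/(1!·0!·4!·0!·1!·2!) = -1/48
Σ = -1/80  ⇒  CG² = 6400/7·(-1/80)² = 1/7
CG = −√(1/7) = -0.377964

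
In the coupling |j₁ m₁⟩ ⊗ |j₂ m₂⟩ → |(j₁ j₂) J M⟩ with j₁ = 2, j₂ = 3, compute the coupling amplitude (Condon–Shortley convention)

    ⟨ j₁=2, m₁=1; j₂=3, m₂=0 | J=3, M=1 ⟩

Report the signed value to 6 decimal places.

−√(1/30) = -0.182574

j₁+j₂−J=2  J+j₁−j₂=2  J−j₁+j₂=4  j₁+j₂+J+1=9
(j₁±m₁, j₂±m₂, J±M) = (3,1,3,3,4,2)
P² = 96/5
sum k=0..1:
  [0] +1/12 = 1/12
  [1] −1/8 = -1/8
S = -1/24
C² = P²·S² = 1/30 ; C = -0.182574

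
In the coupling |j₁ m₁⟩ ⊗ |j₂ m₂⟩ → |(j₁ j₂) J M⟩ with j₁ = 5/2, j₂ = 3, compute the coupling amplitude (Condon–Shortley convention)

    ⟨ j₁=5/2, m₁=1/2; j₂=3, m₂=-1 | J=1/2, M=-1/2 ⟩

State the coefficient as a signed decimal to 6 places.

j₁+j₂−J=5  J+j₁−j₂=0  J−j₁+j₂=1  j₁+j₂+J+1=7
(j₁±m₁, j₂±m₂, J±M) = (3,2,2,4,0,1)
P² = 192/7
sum k=2..2:
  [2] +1/12 = 1/12
S = 1/12
C² = P²·S² = 4/21 ; C = +0.436436

+0.436436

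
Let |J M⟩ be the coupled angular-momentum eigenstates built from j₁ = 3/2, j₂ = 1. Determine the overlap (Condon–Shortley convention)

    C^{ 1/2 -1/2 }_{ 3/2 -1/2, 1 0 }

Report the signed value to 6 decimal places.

-0.577350

√[2·2!1!0!/4! · 1!2!1!1!0!1!] = √(1/3)
  +(−1)^1/∏(1,1,1,0,0,0)! = -1  (running -1)
⟨..|..⟩ = √(1/3)·(-1) = -0.577350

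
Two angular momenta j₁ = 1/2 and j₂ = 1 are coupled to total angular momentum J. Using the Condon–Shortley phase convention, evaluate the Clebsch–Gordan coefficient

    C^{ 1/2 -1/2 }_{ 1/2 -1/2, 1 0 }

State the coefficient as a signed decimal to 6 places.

−√(1/3) ≈ -0.577350

j₁+j₂−J=1  J+j₁−j₂=0  J−j₁+j₂=1  j₁+j₂+J+1=3
(j₁±m₁, j₂±m₂, J±M) = (0,1,1,1,0,1)
P² = 1/3
sum k=1..1:
  [1] −1/1 = -1
S = -1
C² = P²·S² = 1/3 ; C = -0.577350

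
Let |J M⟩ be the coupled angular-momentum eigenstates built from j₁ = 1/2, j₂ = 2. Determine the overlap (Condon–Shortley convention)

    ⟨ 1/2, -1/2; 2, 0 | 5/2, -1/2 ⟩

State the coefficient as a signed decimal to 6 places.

+√(3/5) = +0.774597

√[6·0!1!4!/6! · 0!1!2!2!2!3!] = √(48/5)
  +(−1)^0/∏(0,0,1,2,0,2)! = 1/4  (running 1/4)
⟨..|..⟩ = √(48/5)·(1/4) = +0.774597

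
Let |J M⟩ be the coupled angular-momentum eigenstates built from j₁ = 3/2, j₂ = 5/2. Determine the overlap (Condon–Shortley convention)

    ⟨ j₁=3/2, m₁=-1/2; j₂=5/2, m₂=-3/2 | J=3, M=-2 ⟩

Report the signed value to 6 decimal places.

j₁+j₂−J=1  J+j₁−j₂=2  J−j₁+j₂=4  j₁+j₂+J+1=8
(j₁±m₁, j₂±m₂, J±M) = (1,2,1,4,1,5)
P² = 48
sum k=0..1:
  [0] +1/12 = 1/12
  [1] −1/24 = -1/24
S = 1/24
C² = P²·S² = 1/12 ; C = +0.288675

+√(1/12) ≈ +0.288675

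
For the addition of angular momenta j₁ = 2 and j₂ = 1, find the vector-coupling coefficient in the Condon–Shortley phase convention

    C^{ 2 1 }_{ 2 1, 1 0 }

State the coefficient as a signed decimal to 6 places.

√[5·1!3!1!/6! · 3!1!1!1!3!1!] = √(3/2)
  +(−1)^0/∏(0,1,1,1,2,0)! = 1/2  (running 1/2)
  +(−1)^1/∏(1,0,0,0,3,1)! = -1/6  (running 1/3)
⟨..|..⟩ = √(3/2)·(1/3) = +0.408248

+0.408248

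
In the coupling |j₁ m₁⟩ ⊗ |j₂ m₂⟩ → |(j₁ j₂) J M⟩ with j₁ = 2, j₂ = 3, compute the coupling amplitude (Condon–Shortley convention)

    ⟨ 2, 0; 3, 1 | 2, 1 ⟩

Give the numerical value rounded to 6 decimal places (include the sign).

triangle: 3!·1!·3!/8! = 36/40320
(j±m)!: 2!·2!·4!·2!·3!·1! = 1152
prefactor² = (2J+1)·Δ·N² = 36/7
  k=1: −1/(1!·2!·1!·3!·0!·0!) = -1/12
  k=2: +1/(2!·1!·0!·2!·1!·1!) = 1/4
Σ = 1/6  ⇒  CG² = 36/7·1/6² = 1/7
CG = +√(1/7) = +0.377964

+√(1/7) ≈ +0.377964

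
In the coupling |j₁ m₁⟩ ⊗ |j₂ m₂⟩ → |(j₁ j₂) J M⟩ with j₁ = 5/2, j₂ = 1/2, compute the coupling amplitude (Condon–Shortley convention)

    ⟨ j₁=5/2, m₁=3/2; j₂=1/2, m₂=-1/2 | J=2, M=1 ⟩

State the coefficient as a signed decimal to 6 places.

triangle: 1!*4!*0!/6! = 24/720
(j±m)!: 4!*1!*0!*1!*3!*1! = 144
prefactor² = (2J+1)*Δ*N² = 24
  k=0: +1/(0!*1!*1!*0!*3!*0!) = 1/6
Σ = 1/6  ⇒  CG² = 24*1/6² = 2/3
CG = +√(2/3) = +0.816497

+√(2/3) = +0.816497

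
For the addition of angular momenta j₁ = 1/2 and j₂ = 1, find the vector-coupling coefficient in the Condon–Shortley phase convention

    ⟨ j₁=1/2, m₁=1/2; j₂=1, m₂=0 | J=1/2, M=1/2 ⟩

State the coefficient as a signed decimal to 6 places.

j₁+j₂−J=1  J+j₁−j₂=0  J−j₁+j₂=1  j₁+j₂+J+1=3
(j₁±m₁, j₂±m₂, J±M) = (1,0,1,1,1,0)
P² = 1/3
sum k=0..0:
  [0] +1/1 = 1
S = 1
C² = P²·S² = 1/3 ; C = +0.577350

+0.577350  (= +√(1/3))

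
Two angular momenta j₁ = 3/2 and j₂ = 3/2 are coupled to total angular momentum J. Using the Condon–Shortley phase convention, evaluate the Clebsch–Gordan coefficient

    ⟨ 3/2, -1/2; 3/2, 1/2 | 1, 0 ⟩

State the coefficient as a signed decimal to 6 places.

triangle: 2!×1!×1!/5! = 2/120
(j±m)!: 1!×2!×2!×1!×1!×1! = 4
prefactor² = (2J+1)×Δ×N² = 1/5
  k=1: −1/(1!×1!×1!×1!×0!×0!) = -1
  k=2: +1/(2!×0!×0!×0!×1!×1!) = 1/2
Σ = -1/2  ⇒  CG² = 1/5×(-1/2)² = 1/20
CG = −√(1/20) = -0.223607

-0.223607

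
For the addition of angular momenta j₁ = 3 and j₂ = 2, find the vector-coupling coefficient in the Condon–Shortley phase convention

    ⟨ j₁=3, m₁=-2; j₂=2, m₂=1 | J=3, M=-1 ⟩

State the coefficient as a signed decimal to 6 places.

+0.500000  (= +√(1/4))

√[7·2!4!2!/9! · 1!5!3!1!2!4!] = √(64)
  +(−1)^1/∏(1,1,4,2,0,0)! = -1/48  (running -1/48)
  +(−1)^2/∏(2,0,3,1,1,1)! = 1/12  (running 1/16)
⟨..|..⟩ = √(64)·(1/16) = +0.500000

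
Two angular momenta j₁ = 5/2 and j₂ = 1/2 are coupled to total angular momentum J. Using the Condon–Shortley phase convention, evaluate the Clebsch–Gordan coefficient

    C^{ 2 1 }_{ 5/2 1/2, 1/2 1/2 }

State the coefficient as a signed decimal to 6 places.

triangle: 1!*4!*0!/6! = 24/720
(j±m)!: 3!*2!*1!*0!*3!*1! = 72
prefactor² = (2J+1)*Δ*N² = 12
  k=1: −1/(1!*0!*1!*0!*3!*0!) = -1/6
Σ = -1/6  ⇒  CG² = 12*(-1/6)² = 1/3
CG = −√(1/3) = -0.577350

-0.577350  (= −√(1/3))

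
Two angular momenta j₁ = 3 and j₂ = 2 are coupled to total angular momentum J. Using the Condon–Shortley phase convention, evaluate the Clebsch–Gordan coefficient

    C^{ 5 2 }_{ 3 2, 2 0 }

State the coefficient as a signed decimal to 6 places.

+0.547723  (= +√(3/10))

j₁+j₂−J=0  J+j₁−j₂=6  J−j₁+j₂=4  j₁+j₂+J+1=11
(j₁±m₁, j₂±m₂, J±M) = (5,1,2,2,7,3)
P² = 69120
sum k=0..0:
  [0] +1/480 = 1/480
S = 1/480
C² = P²·S² = 3/10 ; C = +0.547723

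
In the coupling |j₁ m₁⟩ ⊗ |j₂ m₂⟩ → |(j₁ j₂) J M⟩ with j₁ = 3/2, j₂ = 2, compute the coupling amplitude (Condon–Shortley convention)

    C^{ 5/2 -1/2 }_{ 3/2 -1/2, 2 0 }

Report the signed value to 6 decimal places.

-0.292770  (= −√(3/35))

triangle: 1!*2!*3!/7! = 12/5040
(j±m)!: 1!*2!*2!*2!*2!*3! = 96
prefactor² = (2J+1)*Δ*N² = 48/35
  k=0: +1/(0!*1!*2!*2!*0!*1!) = 1/4
  k=1: −1/(1!*0!*1!*1!*1!*2!) = -1/2
Σ = -1/4  ⇒  CG² = 48/35*(-1/4)² = 3/35
CG = −√(3/35) = -0.292770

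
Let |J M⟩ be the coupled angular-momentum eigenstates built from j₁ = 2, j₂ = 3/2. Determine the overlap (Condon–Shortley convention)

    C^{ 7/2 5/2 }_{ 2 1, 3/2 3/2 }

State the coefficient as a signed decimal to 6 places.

triangle: 0!·4!·3!/8! = 144/40320
(j±m)!: 3!·1!·3!·0!·6!·1! = 25920
prefactor² = (2J+1)·Δ·N² = 5184/7
  k=0: +1/(0!·0!·1!·3!·3!·0!) = 1/36
Σ = 1/36  ⇒  CG² = 5184/7·1/36² = 4/7
CG = +√(4/7) = +0.755929

+0.755929  (= +√(4/7))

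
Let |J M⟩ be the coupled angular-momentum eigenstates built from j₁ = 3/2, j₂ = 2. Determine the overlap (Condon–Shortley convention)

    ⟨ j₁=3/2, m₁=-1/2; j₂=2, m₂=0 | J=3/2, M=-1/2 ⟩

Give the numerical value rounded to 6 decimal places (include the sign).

-0.447214  (= −√(1/5))

√[4·2!1!2!/6! · 1!2!2!2!1!2!] = √(16/45)
  +(−1)^1/∏(1,1,1,1,0,1)! = -1  (running -1)
  +(−1)^2/∏(2,0,0,0,1,2)! = 1/4  (running -3/4)
⟨..|..⟩ = √(16/45)·(-3/4) = -0.447214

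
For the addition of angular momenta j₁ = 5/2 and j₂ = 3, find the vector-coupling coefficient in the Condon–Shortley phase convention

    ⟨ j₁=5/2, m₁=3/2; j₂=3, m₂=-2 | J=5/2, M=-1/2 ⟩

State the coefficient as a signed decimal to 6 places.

j₁+j₂−J=3  J+j₁−j₂=2  J−j₁+j₂=3  j₁+j₂+J+1=9
(j₁±m₁, j₂±m₂, J±M) = (4,1,1,5,2,3)
P² = 288/7
sum k=0..1:
  [0] +1/12 = 1/12
  [1] −1/24 = -1/24
S = 1/24
C² = P²·S² = 1/14 ; C = +0.267261

+0.267261  (= +√(1/14))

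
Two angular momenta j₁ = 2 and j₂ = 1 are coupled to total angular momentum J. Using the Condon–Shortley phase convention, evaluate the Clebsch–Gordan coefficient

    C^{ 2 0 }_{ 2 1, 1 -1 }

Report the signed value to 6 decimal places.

+√(1/2) ≈ +0.707107

√[5·1!3!1!/6! · 3!1!0!2!2!2!] = √(2)
  +(−1)^0/∏(0,1,1,0,2,1)! = 1/2  (running 1/2)
⟨..|..⟩ = √(2)·(1/2) = +0.707107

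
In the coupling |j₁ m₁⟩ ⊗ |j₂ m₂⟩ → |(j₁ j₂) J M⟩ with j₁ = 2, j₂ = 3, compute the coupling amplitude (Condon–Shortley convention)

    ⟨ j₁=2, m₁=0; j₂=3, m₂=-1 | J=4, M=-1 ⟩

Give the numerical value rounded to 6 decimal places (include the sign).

+√(3/28) ≈ +0.327327

√[9·1!3!5!/10! · 2!2!2!4!3!5!] = √(1728/7)
  +(−1)^0/∏(0,1,2,2,1,3)! = 1/24  (running 1/24)
  +(−1)^1/∏(1,0,1,1,2,4)! = -1/48  (running 1/48)
⟨..|..⟩ = √(1728/7)·(1/48) = +0.327327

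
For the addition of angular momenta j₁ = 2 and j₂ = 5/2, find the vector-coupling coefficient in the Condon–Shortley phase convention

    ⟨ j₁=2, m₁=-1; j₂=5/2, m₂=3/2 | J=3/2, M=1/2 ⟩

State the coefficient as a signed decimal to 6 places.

+√(2/105) = +0.138013

triangle: 3!·1!·2!/7! = 12/5040
(j±m)!: 1!·3!·4!·1!·2!·1! = 288
prefactor² = (2J+1)·Δ·N² = 96/35
  k=2: +1/(2!·1!·1!·2!·0!·0!) = 1/4
  k=3: −1/(3!·0!·0!·1!·1!·1!) = -1/6
Σ = 1/12  ⇒  CG² = 96/35·1/12² = 2/105
CG = +√(2/105) = +0.138013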